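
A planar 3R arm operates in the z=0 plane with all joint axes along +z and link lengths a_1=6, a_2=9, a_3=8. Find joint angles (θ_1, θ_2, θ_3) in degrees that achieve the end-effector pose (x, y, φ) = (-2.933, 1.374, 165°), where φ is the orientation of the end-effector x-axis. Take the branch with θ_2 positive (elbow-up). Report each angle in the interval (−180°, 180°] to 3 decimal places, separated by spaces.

wrist centre = target − a_3·(cos φ, sin φ) = (4.7944, -0.6966)
cos θ_2 = (23.4715−6²−9²)/(2·6·9) = -0.8660; θ_2 = 149.9976° (elbow-up)
β = atan2(-0.6966,4.7944) = -8.2663°; ψ = atan2(4.5003,-1.7940) = 111.7345°
θ_1 = β − ψ = -120.0009°
θ_3 = φ − θ_1 − θ_2 = 135.0033° (wrapped to (-180°,180°])

-120.001 149.998 135.003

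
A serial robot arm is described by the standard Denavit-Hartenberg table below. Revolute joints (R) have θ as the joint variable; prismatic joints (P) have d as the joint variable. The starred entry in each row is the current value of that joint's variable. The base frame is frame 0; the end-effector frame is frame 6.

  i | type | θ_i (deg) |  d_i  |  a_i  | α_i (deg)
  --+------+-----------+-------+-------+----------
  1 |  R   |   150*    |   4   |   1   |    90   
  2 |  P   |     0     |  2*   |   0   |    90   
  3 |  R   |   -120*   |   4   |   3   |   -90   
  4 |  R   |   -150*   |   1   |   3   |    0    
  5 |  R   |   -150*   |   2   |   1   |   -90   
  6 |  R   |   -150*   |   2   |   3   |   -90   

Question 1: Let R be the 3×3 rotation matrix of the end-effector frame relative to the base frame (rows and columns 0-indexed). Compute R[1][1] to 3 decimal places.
-0.866

End-effector y-axis (col 1 of R) = (-0.0000,-0.8660,-0.5000)
R[1][1] = -0.8660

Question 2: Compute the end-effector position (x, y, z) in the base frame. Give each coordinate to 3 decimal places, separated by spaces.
-4.366 4.361 -1.884

after link 1: o_1 = (-0.8660, 0.5000, 4.0000)
after link 2: o_2 = (0.1340, 2.2321, 4.0000)
after link 3: o_3 = (0.1340, -0.7679, -0.0000)
after link 4: o_4 = (-0.8660, 1.8301, -1.5000)
after link 5: o_5 = (-2.8660, 1.3301, -0.6340)
after link 6: o_6 = (-4.3660, 4.3612, -1.8840)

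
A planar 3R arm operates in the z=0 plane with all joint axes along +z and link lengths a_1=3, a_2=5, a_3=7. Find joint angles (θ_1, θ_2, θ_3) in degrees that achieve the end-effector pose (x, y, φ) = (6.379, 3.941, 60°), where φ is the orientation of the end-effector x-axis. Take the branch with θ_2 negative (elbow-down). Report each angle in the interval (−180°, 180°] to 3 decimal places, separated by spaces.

62.228 -134.997 132.769

wrist centre = target − a_3·(cos φ, sin φ) = (2.8790, -2.1212)
cos θ_2 = (12.7880−3²−5²)/(2·3·5) = -0.7071; θ_2 = -134.9967° (elbow-down)
β = atan2(-2.1212,2.8790) = -36.3819°; ψ = atan2(-3.5357,-0.5353) = -98.6095°
θ_1 = β − ψ = 62.2276°
θ_3 = φ − θ_1 − θ_2 = 132.7691° (wrapped to (-180°,180°])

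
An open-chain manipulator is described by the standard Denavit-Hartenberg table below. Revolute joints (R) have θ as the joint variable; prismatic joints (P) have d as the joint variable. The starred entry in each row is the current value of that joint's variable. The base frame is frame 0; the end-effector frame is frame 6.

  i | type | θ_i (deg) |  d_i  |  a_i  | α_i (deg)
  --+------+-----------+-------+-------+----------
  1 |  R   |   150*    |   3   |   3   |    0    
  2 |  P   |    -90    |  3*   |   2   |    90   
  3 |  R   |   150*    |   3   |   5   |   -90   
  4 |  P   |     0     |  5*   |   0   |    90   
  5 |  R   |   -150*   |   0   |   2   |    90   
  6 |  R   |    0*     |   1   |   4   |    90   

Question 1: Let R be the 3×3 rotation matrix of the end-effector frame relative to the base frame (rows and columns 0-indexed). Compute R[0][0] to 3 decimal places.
0.500

End-effector x-axis (col 0 of R) = (0.5000,0.8660,0.0000)
R[0][0] = 0.5000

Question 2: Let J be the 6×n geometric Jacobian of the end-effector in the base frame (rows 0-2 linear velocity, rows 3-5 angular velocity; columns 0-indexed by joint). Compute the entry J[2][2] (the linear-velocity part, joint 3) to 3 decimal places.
-0.830

axis z_2 = (0.8660,-0.5000,0.0000); lever o_n−o_2 = (2.1830,-2.2189,-2.8301)
cross product → J_v[:, 2] = (1.4151,2.4510,-0.8301)
J_ω[:, 2] = z_2
entry J[2][2] = -0.8301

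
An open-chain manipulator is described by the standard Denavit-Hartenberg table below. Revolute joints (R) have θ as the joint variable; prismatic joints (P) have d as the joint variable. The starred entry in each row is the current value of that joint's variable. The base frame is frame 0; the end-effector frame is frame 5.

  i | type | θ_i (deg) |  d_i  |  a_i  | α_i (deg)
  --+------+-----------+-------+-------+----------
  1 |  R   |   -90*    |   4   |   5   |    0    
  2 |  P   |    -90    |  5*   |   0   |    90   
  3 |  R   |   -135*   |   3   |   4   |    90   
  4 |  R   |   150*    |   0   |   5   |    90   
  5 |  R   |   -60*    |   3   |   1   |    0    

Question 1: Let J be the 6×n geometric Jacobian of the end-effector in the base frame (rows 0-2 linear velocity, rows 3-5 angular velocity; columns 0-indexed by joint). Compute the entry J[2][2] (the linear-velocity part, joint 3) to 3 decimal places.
0.091

axis z_2 = (-0.0000,1.0000,0.0000); lever o_n−o_2 = (-0.0913,8.3481,-1.1334)
cross product → J_v[:, 2] = (-1.1334,-0.0000,0.0913)
J_ω[:, 2] = z_2
entry J[2][2] = 0.0913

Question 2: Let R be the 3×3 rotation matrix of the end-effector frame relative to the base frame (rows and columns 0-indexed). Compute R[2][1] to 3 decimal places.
0.884

End-effector y-axis (col 1 of R) = (-0.1768,0.4330,0.8839)
R[2][1] = 0.8839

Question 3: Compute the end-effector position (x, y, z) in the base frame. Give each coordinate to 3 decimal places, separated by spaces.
after link 1: o_1 = (0.0000, -5.0000, 4.0000)
after link 2: o_2 = (0.0000, -5.0000, 9.0000)
after link 3: o_3 = (2.8284, -2.0000, 6.1716)
after link 4: o_4 = (-0.2334, 0.5000, 9.2334)
after link 5: o_5 = (-0.0913, 3.3481, 7.8666)

-0.091 3.348 7.867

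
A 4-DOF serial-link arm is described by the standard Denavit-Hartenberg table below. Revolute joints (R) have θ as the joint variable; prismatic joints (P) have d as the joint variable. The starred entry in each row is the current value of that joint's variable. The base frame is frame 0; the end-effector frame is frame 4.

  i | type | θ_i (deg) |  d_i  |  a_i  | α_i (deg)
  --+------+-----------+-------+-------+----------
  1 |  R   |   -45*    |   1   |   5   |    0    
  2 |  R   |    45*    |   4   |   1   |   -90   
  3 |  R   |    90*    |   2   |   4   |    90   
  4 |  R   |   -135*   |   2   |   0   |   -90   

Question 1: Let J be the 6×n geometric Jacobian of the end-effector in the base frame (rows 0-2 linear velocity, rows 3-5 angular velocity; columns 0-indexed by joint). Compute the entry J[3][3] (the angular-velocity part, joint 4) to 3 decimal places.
1.000

axis z_3 = (1.0000,0.0000,0.0000); lever o_n−o_3 = (2.0000,0.0000,0.0000)
cross product → J_v[:, 3] = (0.0000,-0.0000,0.0000)
J_ω[:, 3] = z_3
entry J[3][3] = 1.0000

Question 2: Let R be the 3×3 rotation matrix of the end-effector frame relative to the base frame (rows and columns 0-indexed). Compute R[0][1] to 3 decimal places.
-1.000

End-effector y-axis (col 1 of R) = (-1.0000,-0.0000,-0.0000)
R[0][1] = -1.0000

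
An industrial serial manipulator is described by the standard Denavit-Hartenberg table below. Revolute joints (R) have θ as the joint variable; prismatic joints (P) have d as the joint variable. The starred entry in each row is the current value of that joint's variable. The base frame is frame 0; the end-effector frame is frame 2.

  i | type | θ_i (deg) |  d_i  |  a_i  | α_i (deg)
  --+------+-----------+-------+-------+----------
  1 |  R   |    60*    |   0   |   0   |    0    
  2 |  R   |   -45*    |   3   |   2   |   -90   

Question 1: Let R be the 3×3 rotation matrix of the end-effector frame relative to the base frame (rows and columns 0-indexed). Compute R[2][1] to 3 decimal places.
-1.000

End-effector y-axis (col 1 of R) = (-0.0000,0.0000,-1.0000)
R[2][1] = -1.0000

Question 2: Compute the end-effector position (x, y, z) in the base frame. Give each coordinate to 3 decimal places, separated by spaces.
after link 1: o_1 = (0.0000, 0.0000, 0.0000)
after link 2: o_2 = (1.9319, 0.5176, 3.0000)

1.932 0.518 3.000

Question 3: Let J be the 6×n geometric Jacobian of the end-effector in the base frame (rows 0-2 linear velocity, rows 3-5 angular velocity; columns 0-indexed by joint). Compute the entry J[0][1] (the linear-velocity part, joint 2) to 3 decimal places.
axis z_1 = (0.0000,0.0000,1.0000); lever o_n−o_1 = (1.9319,0.5176,3.0000)
cross product → J_v[:, 1] = (-0.5176,1.9319,0.0000)
J_ω[:, 1] = z_1
entry J[0][1] = -0.5176

-0.518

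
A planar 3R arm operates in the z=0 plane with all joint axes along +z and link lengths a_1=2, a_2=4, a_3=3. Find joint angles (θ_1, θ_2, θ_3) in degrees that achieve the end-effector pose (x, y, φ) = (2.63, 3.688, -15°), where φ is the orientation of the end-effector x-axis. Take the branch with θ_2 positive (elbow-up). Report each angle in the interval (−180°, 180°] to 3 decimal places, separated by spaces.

wrist centre = target − a_3·(cos φ, sin φ) = (-0.2678, 4.4645)
cos θ_2 = (20.0031−2²−4²)/(2·2·4) = 0.0002; θ_2 = 89.9890° (elbow-up)
β = atan2(4.4645,-0.2678) = 93.4325°; ψ = atan2(4.0000,2.0008) = 63.4261°
θ_1 = β − ψ = 30.0064°
θ_3 = φ − θ_1 − θ_2 = -134.9953° (wrapped to (-180°,180°])

30.006 89.989 -134.995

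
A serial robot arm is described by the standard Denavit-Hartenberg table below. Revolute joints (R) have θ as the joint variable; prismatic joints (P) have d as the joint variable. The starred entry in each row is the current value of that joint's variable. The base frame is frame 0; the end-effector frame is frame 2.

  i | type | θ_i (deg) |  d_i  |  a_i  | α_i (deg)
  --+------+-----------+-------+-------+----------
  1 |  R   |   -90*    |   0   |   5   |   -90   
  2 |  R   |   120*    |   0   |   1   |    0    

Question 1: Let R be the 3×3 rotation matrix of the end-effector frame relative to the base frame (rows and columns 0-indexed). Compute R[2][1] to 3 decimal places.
End-effector y-axis (col 1 of R) = (-0.0000,0.8660,0.5000)
R[2][1] = 0.5000

0.500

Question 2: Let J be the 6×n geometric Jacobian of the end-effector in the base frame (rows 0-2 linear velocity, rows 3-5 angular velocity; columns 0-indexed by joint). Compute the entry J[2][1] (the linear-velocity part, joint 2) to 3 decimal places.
axis z_1 = (1.0000,0.0000,0.0000); lever o_n−o_1 = (0.0000,0.5000,-0.8660)
cross product → J_v[:, 1] = (-0.0000,0.8660,0.5000)
J_ω[:, 1] = z_1
entry J[2][1] = 0.5000

0.500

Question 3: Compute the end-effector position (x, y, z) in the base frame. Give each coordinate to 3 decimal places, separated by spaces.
after link 1: o_1 = (0.0000, -5.0000, 0.0000)
after link 2: o_2 = (0.0000, -4.5000, -0.8660)

0.000 -4.500 -0.866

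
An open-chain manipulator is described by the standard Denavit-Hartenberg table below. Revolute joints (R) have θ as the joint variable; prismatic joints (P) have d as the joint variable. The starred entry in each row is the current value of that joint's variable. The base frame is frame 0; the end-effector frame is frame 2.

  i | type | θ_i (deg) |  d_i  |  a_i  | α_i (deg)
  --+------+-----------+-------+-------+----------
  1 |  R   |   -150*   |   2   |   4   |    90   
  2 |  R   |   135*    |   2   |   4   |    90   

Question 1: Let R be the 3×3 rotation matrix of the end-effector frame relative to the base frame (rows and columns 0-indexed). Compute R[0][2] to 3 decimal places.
-0.612

End-effector z-axis (col 2 of R) = (-0.6124,-0.3536,0.7071)
R[0][2] = -0.6124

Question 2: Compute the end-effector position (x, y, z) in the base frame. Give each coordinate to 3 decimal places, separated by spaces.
-2.015 1.146 4.828

after link 1: o_1 = (-3.4641, -2.0000, 2.0000)
after link 2: o_2 = (-2.0146, 1.1463, 4.8284)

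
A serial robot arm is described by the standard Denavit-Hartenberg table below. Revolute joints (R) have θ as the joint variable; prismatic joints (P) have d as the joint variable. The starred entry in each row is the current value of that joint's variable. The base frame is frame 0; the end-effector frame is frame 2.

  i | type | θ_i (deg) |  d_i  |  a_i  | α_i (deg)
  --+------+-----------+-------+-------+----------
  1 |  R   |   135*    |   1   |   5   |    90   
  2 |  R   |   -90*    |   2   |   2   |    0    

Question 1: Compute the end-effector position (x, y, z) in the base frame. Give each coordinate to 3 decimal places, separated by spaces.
after link 1: o_1 = (-3.5355, 3.5355, 1.0000)
after link 2: o_2 = (-2.1213, 4.9497, -1.0000)

-2.121 4.950 -1.000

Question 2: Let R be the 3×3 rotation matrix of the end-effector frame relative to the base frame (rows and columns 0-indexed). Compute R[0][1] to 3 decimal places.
-0.707

End-effector y-axis (col 1 of R) = (-0.7071,0.7071,0.0000)
R[0][1] = -0.7071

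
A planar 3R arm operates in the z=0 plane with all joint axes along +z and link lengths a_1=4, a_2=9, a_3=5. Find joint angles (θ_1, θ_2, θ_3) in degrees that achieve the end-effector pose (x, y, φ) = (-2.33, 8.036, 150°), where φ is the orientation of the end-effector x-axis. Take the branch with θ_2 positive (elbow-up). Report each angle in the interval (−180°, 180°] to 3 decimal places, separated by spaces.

wrist centre = target − a_3·(cos φ, sin φ) = (2.0001, 5.5360)
cos θ_2 = (34.6478−4²−9²)/(2·4·9) = -0.8660; θ_2 = 149.9974° (elbow-up)
β = atan2(5.5360,2.0001) = 70.1355°; ψ = atan2(4.5004,-3.7940) = 130.1326°
θ_1 = β − ψ = -59.9971°
θ_3 = φ − θ_1 − θ_2 = 59.9997° (wrapped to (-180°,180°])

-59.997 149.997 60.000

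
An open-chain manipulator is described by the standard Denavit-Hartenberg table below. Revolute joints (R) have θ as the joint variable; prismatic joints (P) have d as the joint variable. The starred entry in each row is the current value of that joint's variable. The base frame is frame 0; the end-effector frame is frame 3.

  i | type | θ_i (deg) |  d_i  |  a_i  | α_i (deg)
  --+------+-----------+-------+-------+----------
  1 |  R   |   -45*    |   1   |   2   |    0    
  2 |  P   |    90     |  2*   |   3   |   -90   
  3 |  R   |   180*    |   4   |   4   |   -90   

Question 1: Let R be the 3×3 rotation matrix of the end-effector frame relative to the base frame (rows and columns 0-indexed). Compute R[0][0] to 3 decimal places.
End-effector x-axis (col 0 of R) = (-0.7071,-0.7071,-0.0000)
R[0][0] = -0.7071

-0.707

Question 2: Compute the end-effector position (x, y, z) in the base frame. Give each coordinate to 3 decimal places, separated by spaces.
after link 1: o_1 = (1.4142, -1.4142, 1.0000)
after link 2: o_2 = (3.5355, 0.7071, 3.0000)
after link 3: o_3 = (-2.1213, 0.7071, 3.0000)

-2.121 0.707 3.000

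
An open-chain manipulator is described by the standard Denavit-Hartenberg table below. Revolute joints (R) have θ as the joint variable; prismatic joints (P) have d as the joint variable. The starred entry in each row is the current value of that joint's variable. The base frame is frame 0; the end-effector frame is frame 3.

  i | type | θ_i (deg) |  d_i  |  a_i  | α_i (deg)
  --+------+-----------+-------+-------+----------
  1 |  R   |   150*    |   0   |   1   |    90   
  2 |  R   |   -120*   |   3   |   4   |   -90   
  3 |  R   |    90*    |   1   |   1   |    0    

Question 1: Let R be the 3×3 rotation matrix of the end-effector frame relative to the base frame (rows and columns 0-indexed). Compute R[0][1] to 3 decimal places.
End-effector y-axis (col 1 of R) = (-0.4330,0.2500,0.8660)
R[0][1] = -0.4330

-0.433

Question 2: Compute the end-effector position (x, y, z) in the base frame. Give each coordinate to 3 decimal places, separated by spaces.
after link 1: o_1 = (-0.8660, 0.5000, 0.0000)
after link 2: o_2 = (2.3660, 2.0981, -3.4641)
after link 3: o_3 = (1.1160, 1.6651, -3.9641)

1.116 1.665 -3.964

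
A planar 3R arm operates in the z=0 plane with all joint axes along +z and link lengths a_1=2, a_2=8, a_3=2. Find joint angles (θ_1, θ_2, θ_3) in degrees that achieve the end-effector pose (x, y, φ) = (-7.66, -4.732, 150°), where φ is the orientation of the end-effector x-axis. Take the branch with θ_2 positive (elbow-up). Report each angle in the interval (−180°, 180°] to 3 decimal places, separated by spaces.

wrist centre = target − a_3·(cos φ, sin φ) = (-5.9279, -5.7320)
cos θ_2 = (67.9964−2²−8²)/(2·2·8) = -0.0001; θ_2 = 90.0064° (elbow-up)
β = atan2(-5.7320,-5.9279) = -135.9628°; ψ = atan2(8.0000,1.9991) = 75.9698°
θ_1 = β − ψ = -211.9326°
θ_3 = φ − θ_1 − θ_2 = -88.0738° (wrapped to (-180°,180°])

148.067 90.006 -88.074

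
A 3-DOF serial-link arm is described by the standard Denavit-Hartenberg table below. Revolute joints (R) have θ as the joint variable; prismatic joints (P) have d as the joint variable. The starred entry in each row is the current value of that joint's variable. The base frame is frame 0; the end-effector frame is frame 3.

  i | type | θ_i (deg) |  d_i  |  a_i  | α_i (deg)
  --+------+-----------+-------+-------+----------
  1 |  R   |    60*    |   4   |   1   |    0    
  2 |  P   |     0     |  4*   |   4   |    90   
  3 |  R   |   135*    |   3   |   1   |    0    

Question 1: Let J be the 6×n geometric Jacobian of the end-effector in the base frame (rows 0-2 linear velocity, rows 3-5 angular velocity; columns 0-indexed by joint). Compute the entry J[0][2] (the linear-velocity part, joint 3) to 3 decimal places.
axis z_2 = (0.8660,-0.5000,0.0000); lever o_n−o_2 = (2.2445,-2.1124,0.7071)
cross product → J_v[:, 2] = (-0.3536,-0.6124,-0.7071)
J_ω[:, 2] = z_2
entry J[0][2] = -0.3536

-0.354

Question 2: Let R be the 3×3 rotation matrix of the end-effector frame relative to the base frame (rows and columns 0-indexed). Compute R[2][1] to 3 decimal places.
End-effector y-axis (col 1 of R) = (-0.3536,-0.6124,-0.7071)
R[2][1] = -0.7071

-0.707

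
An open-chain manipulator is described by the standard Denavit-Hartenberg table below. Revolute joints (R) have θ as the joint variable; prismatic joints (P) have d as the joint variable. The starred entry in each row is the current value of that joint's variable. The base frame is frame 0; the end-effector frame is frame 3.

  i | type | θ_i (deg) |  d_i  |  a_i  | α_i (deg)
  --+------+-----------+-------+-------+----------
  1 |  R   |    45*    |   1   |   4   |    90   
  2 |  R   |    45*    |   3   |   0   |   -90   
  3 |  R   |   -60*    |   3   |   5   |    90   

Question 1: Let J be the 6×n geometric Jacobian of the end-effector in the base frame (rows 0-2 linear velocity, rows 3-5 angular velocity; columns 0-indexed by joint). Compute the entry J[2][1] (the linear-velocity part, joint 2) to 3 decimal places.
-0.354

axis z_1 = (0.7071,-0.7071,0.0000); lever o_n−o_1 = (4.9332,-5.4332,3.8891)
cross product → J_v[:, 1] = (-2.7500,-2.7500,-0.3536)
J_ω[:, 1] = z_1
entry J[2][1] = -0.3536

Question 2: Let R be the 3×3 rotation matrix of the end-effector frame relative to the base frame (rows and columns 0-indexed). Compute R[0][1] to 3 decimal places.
-0.500

End-effector y-axis (col 1 of R) = (-0.5000,-0.5000,0.7071)
R[0][1] = -0.5000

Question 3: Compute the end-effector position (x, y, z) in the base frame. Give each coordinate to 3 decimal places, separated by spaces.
7.762 -2.605 4.889

after link 1: o_1 = (2.8284, 2.8284, 1.0000)
after link 2: o_2 = (4.9497, 0.7071, 1.0000)
after link 3: o_3 = (7.7616, -2.6048, 4.8891)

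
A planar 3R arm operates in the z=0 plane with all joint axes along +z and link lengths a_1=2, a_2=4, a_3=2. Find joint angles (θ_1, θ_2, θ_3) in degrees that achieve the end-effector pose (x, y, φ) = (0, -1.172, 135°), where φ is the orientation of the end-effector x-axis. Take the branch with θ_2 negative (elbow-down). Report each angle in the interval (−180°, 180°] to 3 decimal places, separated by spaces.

44.983 -134.989 -134.994

wrist centre = target − a_3·(cos φ, sin φ) = (1.4142, -2.5862)
cos θ_2 = (8.6885−2²−4²)/(2·2·4) = -0.7070; θ_2 = -134.9888° (elbow-down)
β = atan2(-2.5862,1.4142) = -61.3289°; ψ = atan2(-2.8290,-0.8279) = -106.3116°
θ_1 = β − ψ = 44.9827°
θ_3 = φ − θ_1 − θ_2 = -134.9939° (wrapped to (-180°,180°])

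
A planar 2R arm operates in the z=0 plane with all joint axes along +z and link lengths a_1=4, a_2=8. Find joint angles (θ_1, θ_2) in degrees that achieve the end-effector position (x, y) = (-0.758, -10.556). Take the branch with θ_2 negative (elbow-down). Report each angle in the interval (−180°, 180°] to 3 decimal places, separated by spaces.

cos θ_2 = (112.0037−4²−8²)/(2·4·8) = 0.5001; θ_2 = -59.9962° (elbow-down)
β = atan2(-10.5560,-0.7580) = -94.1072°; ψ = atan2(-6.9279,8.0005) = -40.8907°
θ_1 = β − ψ = -53.2166°

-53.217 -59.996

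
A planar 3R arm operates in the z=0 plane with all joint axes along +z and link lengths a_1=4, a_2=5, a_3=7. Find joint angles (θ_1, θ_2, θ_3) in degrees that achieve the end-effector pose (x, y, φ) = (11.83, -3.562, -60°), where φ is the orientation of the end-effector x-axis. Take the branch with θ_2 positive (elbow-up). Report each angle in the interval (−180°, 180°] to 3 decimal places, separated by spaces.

-0.001 30.004 -90.003

wrist centre = target − a_3·(cos φ, sin φ) = (8.3300, 2.5002)
cos θ_2 = (75.6398−4²−5²)/(2·4·5) = 0.8660; θ_2 = 30.0035° (elbow-up)
β = atan2(2.5002,8.3300) = 16.7067°; ψ = atan2(2.5003,8.3300) = 16.7073°
θ_1 = β − ψ = -0.0006°
θ_3 = φ − θ_1 − θ_2 = -90.0029° (wrapped to (-180°,180°])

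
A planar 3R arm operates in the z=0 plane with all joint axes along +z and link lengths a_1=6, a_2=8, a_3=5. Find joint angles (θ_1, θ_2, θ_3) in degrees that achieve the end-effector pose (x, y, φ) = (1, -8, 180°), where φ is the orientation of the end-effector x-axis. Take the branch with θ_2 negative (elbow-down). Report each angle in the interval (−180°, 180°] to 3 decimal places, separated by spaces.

0.000 -90.000 -90.000

wrist centre = target − a_3·(cos φ, sin φ) = (6.0000, -8.0000)
cos θ_2 = (100.0000−6²−8²)/(2·6·8) = 0.0000; θ_2 = -90.0000° (elbow-down)
β = atan2(-8.0000,6.0000) = -53.1301°; ψ = atan2(-8.0000,6.0000) = -53.1301°
θ_1 = β − ψ = 0.0000°
θ_3 = φ − θ_1 − θ_2 = -90.0000° (wrapped to (-180°,180°])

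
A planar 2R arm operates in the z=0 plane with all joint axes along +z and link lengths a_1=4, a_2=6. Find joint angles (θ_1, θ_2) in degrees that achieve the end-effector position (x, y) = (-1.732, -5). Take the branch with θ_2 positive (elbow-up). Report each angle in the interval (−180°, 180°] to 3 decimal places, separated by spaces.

cos θ_2 = (27.9998−4²−6²)/(2·4·6) = -0.5000; θ_2 = 120.0002° (elbow-up)
β = atan2(-5.0000,-1.7320) = -109.1061°; ψ = atan2(5.1961,1.0000) = 79.1068°
θ_1 = β − ψ = -188.2129°

171.787 120.000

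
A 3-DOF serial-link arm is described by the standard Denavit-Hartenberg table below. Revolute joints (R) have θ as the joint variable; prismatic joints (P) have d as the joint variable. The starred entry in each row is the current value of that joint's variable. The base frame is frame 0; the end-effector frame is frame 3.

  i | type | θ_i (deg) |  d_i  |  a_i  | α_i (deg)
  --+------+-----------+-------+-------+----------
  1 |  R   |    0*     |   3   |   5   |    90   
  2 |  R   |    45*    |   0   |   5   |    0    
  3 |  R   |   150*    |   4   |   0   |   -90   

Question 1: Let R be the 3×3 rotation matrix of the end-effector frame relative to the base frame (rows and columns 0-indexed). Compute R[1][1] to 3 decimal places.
1.000

End-effector y-axis (col 1 of R) = (0.0000,1.0000,-0.0000)
R[1][1] = 1.0000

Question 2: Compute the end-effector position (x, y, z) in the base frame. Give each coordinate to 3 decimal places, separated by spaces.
8.536 -4.000 6.536

after link 1: o_1 = (5.0000, 0.0000, 3.0000)
after link 2: o_2 = (8.5355, 0.0000, 6.5355)
after link 3: o_3 = (8.5355, -4.0000, 6.5355)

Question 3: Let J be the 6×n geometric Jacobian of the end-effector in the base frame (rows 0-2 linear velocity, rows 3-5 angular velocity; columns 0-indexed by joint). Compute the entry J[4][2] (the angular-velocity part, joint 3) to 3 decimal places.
axis z_2 = (0.0000,-1.0000,0.0000); lever o_n−o_2 = (0.0000,-4.0000,0.0000)
cross product → J_v[:, 2] = (0.0000,0.0000,0.0000)
J_ω[:, 2] = z_2
entry J[4][2] = -1.0000

-1.000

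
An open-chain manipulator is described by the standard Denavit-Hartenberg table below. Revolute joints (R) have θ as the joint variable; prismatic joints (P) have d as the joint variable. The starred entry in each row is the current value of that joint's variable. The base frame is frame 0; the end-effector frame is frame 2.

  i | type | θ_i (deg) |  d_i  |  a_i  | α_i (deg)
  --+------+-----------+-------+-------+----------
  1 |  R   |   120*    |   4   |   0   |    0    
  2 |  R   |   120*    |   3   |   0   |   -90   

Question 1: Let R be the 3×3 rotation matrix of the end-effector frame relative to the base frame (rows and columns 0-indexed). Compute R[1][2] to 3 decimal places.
-0.500

End-effector z-axis (col 2 of R) = (0.8660,-0.5000,0.0000)
R[1][2] = -0.5000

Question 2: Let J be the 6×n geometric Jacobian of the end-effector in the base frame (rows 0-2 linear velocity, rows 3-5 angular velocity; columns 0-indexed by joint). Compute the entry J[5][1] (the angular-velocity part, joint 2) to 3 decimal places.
axis z_1 = (0.0000,0.0000,1.0000); lever o_n−o_1 = (0.0000,0.0000,3.0000)
cross product → J_v[:, 1] = (0.0000,0.0000,0.0000)
J_ω[:, 1] = z_1
entry J[5][1] = 1.0000

1.000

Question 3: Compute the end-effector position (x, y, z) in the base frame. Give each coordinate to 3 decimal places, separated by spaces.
0.000 0.000 7.000

after link 1: o_1 = (0.0000, 0.0000, 4.0000)
after link 2: o_2 = (0.0000, 0.0000, 7.0000)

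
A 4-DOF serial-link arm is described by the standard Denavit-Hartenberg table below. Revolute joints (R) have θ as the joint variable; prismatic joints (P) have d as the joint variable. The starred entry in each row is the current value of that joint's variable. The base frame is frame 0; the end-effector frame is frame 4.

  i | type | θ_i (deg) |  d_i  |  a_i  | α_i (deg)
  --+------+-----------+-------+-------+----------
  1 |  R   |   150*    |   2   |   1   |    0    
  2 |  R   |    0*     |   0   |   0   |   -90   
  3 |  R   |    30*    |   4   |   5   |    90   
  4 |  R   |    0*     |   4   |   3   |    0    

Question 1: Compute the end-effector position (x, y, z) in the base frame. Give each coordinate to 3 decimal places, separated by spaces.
-10.598 1.500 1.464

after link 1: o_1 = (-0.8660, 0.5000, 2.0000)
after link 2: o_2 = (-0.8660, 0.5000, 2.0000)
after link 3: o_3 = (-6.6160, -0.7990, -0.5000)
after link 4: o_4 = (-10.5981, 1.5000, 1.4641)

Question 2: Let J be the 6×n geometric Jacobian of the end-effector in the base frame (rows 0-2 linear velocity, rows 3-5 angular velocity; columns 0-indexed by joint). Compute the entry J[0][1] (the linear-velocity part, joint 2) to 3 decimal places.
-1.000

axis z_1 = (0.0000,0.0000,1.0000); lever o_n−o_1 = (-9.7321,1.0000,-0.5359)
cross product → J_v[:, 1] = (-1.0000,-9.7321,0.0000)
J_ω[:, 1] = z_1
entry J[0][1] = -1.0000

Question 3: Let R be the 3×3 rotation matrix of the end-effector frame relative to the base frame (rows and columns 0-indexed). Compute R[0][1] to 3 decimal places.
End-effector y-axis (col 1 of R) = (-0.5000,-0.8660,0.0000)
R[0][1] = -0.5000

-0.500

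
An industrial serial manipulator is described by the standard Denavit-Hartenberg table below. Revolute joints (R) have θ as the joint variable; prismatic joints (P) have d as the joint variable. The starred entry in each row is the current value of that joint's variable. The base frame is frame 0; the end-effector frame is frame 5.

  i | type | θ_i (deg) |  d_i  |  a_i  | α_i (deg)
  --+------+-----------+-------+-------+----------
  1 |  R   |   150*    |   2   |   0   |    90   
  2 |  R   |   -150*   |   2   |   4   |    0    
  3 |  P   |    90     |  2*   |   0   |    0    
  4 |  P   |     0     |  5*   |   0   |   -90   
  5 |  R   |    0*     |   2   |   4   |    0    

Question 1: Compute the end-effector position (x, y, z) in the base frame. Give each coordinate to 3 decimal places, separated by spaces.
after link 1: o_1 = (0.0000, 0.0000, 2.0000)
after link 2: o_2 = (4.0000, 0.0000, 0.0000)
after link 3: o_3 = (5.0000, 1.7321, 0.0000)
after link 4: o_4 = (7.5000, 6.0622, 0.0000)
after link 5: o_5 = (4.2679, 7.9282, -2.4641)

4.268 7.928 -2.464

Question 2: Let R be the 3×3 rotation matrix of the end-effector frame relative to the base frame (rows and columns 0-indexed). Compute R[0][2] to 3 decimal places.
-0.750

End-effector z-axis (col 2 of R) = (-0.7500,0.4330,0.5000)
R[0][2] = -0.7500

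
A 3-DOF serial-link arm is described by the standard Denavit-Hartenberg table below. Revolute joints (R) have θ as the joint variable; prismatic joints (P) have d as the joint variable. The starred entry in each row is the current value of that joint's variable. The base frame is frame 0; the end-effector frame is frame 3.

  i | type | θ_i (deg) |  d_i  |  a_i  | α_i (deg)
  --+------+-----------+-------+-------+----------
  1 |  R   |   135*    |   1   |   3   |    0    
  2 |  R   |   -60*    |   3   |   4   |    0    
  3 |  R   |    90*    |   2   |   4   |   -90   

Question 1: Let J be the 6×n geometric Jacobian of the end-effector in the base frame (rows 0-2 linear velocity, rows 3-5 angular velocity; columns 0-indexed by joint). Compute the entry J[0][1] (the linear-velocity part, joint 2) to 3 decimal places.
axis z_1 = (0.0000,0.0000,1.0000); lever o_n−o_1 = (-2.8284,4.8990,5.0000)
cross product → J_v[:, 1] = (-4.8990,-2.8284,0.0000)
J_ω[:, 1] = z_1
entry J[0][1] = -4.8990

-4.899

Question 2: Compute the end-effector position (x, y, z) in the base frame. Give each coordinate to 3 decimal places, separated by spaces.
after link 1: o_1 = (-2.1213, 2.1213, 1.0000)
after link 2: o_2 = (-1.0860, 5.9850, 4.0000)
after link 3: o_3 = (-4.9497, 7.0203, 6.0000)

-4.950 7.020 6.000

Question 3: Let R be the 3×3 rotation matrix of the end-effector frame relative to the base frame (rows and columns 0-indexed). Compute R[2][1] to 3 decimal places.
-1.000

End-effector y-axis (col 1 of R) = (-0.0000,-0.0000,-1.0000)
R[2][1] = -1.0000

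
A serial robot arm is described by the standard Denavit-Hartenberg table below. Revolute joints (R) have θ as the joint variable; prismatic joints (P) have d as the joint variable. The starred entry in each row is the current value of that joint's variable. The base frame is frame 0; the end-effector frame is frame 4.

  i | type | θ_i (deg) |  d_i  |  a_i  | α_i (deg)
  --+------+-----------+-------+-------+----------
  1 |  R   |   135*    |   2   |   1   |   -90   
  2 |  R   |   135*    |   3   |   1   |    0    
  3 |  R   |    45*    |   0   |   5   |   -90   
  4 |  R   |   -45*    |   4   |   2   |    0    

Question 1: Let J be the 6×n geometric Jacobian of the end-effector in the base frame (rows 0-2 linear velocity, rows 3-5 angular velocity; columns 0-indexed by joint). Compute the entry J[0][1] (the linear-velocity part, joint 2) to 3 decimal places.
-2.328

axis z_1 = (-0.7071,-0.7071,0.0000); lever o_n−o_1 = (1.9142,-8.1569,3.2929)
cross product → J_v[:, 1] = (-2.3284,2.3284,7.1213)
J_ω[:, 1] = z_1
entry J[0][1] = -2.3284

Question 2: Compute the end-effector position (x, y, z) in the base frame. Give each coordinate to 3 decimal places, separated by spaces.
1.207 -7.450 5.293

after link 1: o_1 = (-0.7071, 0.7071, 2.0000)
after link 2: o_2 = (-2.3284, -1.9142, 1.2929)
after link 3: o_3 = (1.2071, -5.4497, 1.2929)
after link 4: o_4 = (1.2071, -7.4497, 5.2929)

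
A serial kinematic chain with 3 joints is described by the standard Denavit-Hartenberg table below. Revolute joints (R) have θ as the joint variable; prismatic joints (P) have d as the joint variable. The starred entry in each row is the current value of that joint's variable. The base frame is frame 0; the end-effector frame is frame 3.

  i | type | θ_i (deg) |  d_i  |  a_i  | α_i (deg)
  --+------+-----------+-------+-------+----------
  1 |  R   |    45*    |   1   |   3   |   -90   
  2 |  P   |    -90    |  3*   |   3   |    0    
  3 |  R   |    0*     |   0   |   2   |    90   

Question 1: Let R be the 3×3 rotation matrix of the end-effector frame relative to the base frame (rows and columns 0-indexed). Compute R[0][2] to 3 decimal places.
-0.707

End-effector z-axis (col 2 of R) = (-0.7071,-0.7071,0.0000)
R[0][2] = -0.7071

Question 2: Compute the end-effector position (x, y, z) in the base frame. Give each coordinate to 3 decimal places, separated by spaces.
0.000 4.243 6.000

after link 1: o_1 = (2.1213, 2.1213, 1.0000)
after link 2: o_2 = (0.0000, 4.2426, 4.0000)
after link 3: o_3 = (0.0000, 4.2426, 6.0000)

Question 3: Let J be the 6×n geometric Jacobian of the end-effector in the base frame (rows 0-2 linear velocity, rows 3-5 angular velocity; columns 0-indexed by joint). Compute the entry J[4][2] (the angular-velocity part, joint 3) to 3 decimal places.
axis z_2 = (-0.7071,0.7071,0.0000); lever o_n−o_2 = (0.0000,0.0000,2.0000)
cross product → J_v[:, 2] = (1.4142,1.4142,-0.0000)
J_ω[:, 2] = z_2
entry J[4][2] = 0.7071

0.707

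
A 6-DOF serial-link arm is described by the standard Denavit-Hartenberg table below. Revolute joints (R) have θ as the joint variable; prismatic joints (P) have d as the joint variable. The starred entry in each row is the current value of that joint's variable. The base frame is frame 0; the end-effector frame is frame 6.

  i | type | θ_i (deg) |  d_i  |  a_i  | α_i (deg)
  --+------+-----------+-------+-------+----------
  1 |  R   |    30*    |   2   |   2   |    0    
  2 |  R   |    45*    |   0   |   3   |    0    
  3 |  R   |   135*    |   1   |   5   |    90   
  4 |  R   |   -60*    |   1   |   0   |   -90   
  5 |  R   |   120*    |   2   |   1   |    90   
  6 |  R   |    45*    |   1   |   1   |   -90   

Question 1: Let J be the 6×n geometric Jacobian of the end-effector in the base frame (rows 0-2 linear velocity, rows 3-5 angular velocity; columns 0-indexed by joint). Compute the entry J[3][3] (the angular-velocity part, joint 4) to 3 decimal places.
axis z_3 = (-0.5000,0.8660,0.0000); lever o_n−o_3 = (-1.5465,-2.0226,1.3428)
cross product → J_v[:, 3] = (1.1629,0.6714,2.3507)
J_ω[:, 3] = z_3
entry J[3][3] = -0.5000

-0.500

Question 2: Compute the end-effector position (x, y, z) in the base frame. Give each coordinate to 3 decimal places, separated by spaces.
after link 1: o_1 = (1.7321, 1.0000, 2.0000)
after link 2: o_2 = (2.5085, 3.8978, 2.0000)
after link 3: o_3 = (-1.8216, 1.3978, 3.0000)
after link 4: o_4 = (-2.3216, 2.2638, 3.0000)
after link 5: o_5 = (-3.1721, 0.7728, 4.4330)
after link 6: o_6 = (-3.3682, -0.6249, 4.3428)

-3.368 -0.625 4.343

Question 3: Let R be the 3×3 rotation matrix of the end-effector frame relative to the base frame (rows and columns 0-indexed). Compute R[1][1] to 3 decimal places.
0.650

End-effector y-axis (col 1 of R) = (0.1250,0.6495,0.7500)
R[1][1] = 0.6495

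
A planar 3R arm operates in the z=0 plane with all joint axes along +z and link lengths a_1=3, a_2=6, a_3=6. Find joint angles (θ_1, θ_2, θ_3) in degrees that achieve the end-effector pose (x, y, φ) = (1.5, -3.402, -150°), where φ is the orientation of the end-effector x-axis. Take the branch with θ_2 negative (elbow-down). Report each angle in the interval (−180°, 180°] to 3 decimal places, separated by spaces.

59.999 -90.000 -119.999

wrist centre = target − a_3·(cos φ, sin φ) = (6.6962, -0.4020)
cos θ_2 = (45.0001−3²−6²)/(2·3·6) = 0.0000; θ_2 = -89.9999° (elbow-down)
β = atan2(-0.4020,6.6962) = -3.4356°; ψ = atan2(-6.0000,3.0000) = -63.4349°
θ_1 = β − ψ = 59.9993°
θ_3 = φ − θ_1 − θ_2 = -119.9994° (wrapped to (-180°,180°])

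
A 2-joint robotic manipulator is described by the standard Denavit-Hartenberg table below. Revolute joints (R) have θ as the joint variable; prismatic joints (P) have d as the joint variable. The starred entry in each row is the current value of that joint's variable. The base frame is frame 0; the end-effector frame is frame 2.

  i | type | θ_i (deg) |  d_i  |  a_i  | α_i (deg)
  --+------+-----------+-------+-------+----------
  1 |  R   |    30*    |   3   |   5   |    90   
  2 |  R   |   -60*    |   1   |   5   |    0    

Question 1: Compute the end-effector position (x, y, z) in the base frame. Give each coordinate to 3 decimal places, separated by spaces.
6.995 2.884 -1.330

after link 1: o_1 = (4.3301, 2.5000, 3.0000)
after link 2: o_2 = (6.9952, 2.8840, -1.3301)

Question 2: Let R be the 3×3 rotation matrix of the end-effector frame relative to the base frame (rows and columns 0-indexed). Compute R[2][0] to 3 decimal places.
-0.866

End-effector x-axis (col 0 of R) = (0.4330,0.2500,-0.8660)
R[2][0] = -0.8660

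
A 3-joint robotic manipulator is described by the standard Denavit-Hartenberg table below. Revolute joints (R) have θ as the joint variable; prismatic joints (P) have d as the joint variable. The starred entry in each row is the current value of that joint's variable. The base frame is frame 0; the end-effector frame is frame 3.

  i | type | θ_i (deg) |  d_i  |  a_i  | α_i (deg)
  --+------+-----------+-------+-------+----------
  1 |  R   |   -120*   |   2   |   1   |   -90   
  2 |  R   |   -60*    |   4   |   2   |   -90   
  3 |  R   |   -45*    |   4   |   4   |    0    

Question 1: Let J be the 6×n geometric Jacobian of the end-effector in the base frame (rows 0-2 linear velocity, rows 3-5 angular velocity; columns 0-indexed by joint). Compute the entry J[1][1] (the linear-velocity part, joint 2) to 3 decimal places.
-1.889

axis z_1 = (0.8660,-0.5000,0.0000); lever o_n−o_1 = (2.9744,-8.5050,2.1815)
cross product → J_v[:, 1] = (-1.0908,-1.8893,-5.8783)
J_ω[:, 1] = z_1
entry J[1][1] = -1.8893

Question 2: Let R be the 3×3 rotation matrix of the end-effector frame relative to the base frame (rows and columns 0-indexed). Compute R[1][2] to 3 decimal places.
End-effector z-axis (col 2 of R) = (-0.4330,-0.7500,-0.5000)
R[1][2] = -0.7500

-0.750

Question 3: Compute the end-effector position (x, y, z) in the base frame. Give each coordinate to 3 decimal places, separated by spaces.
after link 1: o_1 = (-0.5000, -0.8660, 2.0000)
after link 2: o_2 = (2.4641, -3.7321, 3.7321)
after link 3: o_3 = (2.4744, -9.3710, 4.1815)

2.474 -9.371 4.182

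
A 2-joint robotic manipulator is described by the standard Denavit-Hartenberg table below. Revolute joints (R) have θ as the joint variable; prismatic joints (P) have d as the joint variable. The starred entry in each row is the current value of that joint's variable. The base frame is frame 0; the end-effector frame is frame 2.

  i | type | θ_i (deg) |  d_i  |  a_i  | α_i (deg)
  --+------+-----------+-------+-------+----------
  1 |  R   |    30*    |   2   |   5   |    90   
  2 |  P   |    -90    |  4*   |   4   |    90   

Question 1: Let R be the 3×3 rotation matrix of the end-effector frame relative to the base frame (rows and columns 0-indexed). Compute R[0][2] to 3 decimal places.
-0.866

End-effector z-axis (col 2 of R) = (-0.8660,-0.5000,-0.0000)
R[0][2] = -0.8660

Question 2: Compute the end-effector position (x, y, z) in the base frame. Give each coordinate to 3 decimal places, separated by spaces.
6.330 -0.964 -2.000

after link 1: o_1 = (4.3301, 2.5000, 2.0000)
after link 2: o_2 = (6.3301, -0.9641, -2.0000)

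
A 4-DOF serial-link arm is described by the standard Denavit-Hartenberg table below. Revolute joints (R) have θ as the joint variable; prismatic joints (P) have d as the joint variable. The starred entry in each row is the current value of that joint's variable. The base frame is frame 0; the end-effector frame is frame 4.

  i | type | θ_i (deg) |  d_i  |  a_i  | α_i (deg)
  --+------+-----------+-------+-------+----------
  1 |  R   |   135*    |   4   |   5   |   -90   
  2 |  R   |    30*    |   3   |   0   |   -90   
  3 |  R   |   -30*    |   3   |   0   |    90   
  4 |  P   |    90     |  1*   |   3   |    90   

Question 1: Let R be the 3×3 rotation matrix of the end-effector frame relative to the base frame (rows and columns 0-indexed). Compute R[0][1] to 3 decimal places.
End-effector y-axis (col 1 of R) = (-0.3062,-0.9186,0.2500)
R[0][1] = -0.3062

-0.306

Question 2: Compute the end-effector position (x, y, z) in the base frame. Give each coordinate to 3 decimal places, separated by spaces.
-3.842 -1.626 -0.946

after link 1: o_1 = (-3.5355, 3.5355, 4.0000)
after link 2: o_2 = (-5.6569, 1.4142, 4.0000)
after link 3: o_3 = (-4.5962, 0.3536, 1.4019)
after link 4: o_4 = (-3.8417, -1.6257, -0.9462)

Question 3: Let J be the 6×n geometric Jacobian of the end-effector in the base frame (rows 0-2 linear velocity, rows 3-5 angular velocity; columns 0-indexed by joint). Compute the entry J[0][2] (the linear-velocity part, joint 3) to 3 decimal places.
axis z_2 = (0.3536,-0.3536,-0.8660); lever o_n−o_2 = (1.8151,-3.0399,-4.9462)
cross product → J_v[:, 2] = (-0.8839,0.1768,-0.4330)
J_ω[:, 2] = z_2
entry J[0][2] = -0.8839

-0.884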